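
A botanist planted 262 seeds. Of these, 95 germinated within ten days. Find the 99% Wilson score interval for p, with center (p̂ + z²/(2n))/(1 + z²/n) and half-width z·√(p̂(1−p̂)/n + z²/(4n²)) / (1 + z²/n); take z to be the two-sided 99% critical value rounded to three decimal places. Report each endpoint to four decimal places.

Here p̂ = 95/262 = 0.36260 and z = 2.576 (z² = 6.635776).
1 + z²/n = 1.025327.
Center = (0.36260 + 0.012664)/1.025327 = 0.36599.
Radicand: p̂(1−p̂)/n + z²/(4n²) = 0.000882137 + 0.000024167 = 0.000906304.
Half-width = z·√(radicand)/denom = 2.576·0.030105/1.025327 = 0.07563.
CI: 0.36599 ± 0.07563 = (0.2904, 0.4416).

(0.2904, 0.4416)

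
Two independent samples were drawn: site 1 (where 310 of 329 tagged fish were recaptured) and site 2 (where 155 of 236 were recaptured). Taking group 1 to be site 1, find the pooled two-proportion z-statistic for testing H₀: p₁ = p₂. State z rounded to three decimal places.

Sample proportions: p̂₁ = 310/329 = 0.94225 and p̂₂ = 155/236 = 0.65678.
Pooling: p̂ = 465/565 = 0.82301.
Pooled SE = √[0.1456653·0.00727680] ≈ 0.032557.
z = (p̂₁ − p̂₂)/SE = (0.94225 − 0.65678)/0.032557 = 0.28547/0.032557 = 8.768.

z = 8.768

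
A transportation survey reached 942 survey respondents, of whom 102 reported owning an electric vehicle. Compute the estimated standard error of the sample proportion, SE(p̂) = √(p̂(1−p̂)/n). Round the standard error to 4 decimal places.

With x = 102 successes in n = 942, p̂ = 0.10828.
p̂(1−p̂) = 0.096555.
Dividing by n and taking the root: √0.000102500 = 0.0101.

SE = 0.0101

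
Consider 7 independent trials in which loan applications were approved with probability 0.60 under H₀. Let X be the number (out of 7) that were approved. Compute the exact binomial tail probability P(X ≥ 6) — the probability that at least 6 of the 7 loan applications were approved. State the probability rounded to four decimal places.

X is binomial with n = 7 and p = 0.60.
P(X ≥ 6) = C(7,6)·0.60^6·0.40^1 + C(7,7)·0.60^7·0.40^0.
= 0.130637 + 0.027994 = 0.1586.

P = 0.1586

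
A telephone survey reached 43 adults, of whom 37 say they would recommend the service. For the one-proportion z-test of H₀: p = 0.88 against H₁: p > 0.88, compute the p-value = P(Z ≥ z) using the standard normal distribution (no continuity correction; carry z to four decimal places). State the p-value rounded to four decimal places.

p-value = 0.6533

With x = 37 successes in n = 43, p̂ = 0.86047.
SE₀ = √(0.88·0.12/43) = 0.049556.
z = (p̂ − p₀)/SE = (37/43 − 0.88)/0.049556 ≈ -0.3942.
From the standard normal, P(Z ≥ z) = 0.6533.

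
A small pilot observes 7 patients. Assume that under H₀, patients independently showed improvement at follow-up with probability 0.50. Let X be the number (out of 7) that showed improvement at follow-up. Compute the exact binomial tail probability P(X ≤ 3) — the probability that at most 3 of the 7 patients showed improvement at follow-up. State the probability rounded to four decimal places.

X is binomial with n = 7 and p = 0.50.
P(X ≤ 3) = C(7,0)·0.50^0·0.50^7 + C(7,1)·0.50^1·0.50^6 + C(7,2)·0.50^2·0.50^5 + C(7,3)·0.50^3·0.50^4.
= 0.007812 + 0.054688 + 0.164062 + 0.273438 = 0.5000.

P = 0.5000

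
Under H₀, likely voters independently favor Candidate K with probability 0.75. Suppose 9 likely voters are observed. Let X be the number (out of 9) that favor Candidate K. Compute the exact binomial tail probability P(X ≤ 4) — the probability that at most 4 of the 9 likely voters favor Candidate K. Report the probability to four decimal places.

P = 0.0489

X is binomial with n = 9 and p = 0.75.
P(X ≤ 4) = Σ_{j=0}^{4} C(9,j)·0.75^j·0.25^{9−j}.
= 0.000004 + 0.000103 + 0.001236 + 0.008652 + 0.038933 = 0.0489.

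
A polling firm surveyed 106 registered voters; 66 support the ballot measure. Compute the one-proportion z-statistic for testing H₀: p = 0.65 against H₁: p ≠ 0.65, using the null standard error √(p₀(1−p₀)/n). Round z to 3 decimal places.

p̂ = 66/106 = 0.62264.
Null standard error: √(0.65·0.35/106) = √0.002146226 = 0.046327.
z = (p̂ − p₀)/SE = (0.62264 − 0.65)/0.046327 = -0.591.

z = -0.591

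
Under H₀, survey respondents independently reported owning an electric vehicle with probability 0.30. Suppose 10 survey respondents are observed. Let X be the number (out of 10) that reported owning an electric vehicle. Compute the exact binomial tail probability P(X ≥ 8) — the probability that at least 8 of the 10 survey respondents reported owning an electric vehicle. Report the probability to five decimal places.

X ~ Binomial(n=10, p=0.30).
P(X ≥ 8) = C(10,8)·0.30^8·0.70^2 + C(10,9)·0.30^9·0.70^1 + C(10,10)·0.30^10·0.70^0.
= 0.001447 + 0.000138 + 0.000006 = 0.00159.

P = 0.00159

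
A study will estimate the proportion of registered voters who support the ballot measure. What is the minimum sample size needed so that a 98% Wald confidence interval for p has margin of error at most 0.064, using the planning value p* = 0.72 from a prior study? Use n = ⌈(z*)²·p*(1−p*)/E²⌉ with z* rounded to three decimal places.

z* = 2.326 at the 98% level.
p*(1−p*) = 0.72·0.28 = 0.2016.
(z*)²·p*(1−p*)/E² = 5.410276·0.2016/0.004096 = 266.287.
Rounding up, n = 267.

n = 267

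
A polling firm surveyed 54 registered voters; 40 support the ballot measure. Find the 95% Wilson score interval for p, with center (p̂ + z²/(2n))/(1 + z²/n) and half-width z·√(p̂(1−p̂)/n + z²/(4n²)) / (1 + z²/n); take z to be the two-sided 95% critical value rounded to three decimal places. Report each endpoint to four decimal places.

Here p̂ = 40/54 = 0.74074 and z = 1.960 (z² = 3.841600).
Denominator 1 + z²/n = 1 + 3.841600/54 = 1.071141.
Adjusted center: (0.74074 + z²/(2n))/1.071141 = 0.72475.
Radicand: p̂(1−p̂)/n + z²/(4n²) = 0.003556368 + 0.000329355 = 0.003885723.
Half-width = z·√(radicand)/denom = 1.960·0.062336/1.071141 = 0.11406.
So the interval runs from 0.6107 to 0.8388.

(0.6107, 0.8388)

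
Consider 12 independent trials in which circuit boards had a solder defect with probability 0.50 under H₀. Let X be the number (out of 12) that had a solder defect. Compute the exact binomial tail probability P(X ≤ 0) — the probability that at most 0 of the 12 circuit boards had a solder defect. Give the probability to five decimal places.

P = 0.00024

X is binomial with n = 12 and p = 0.50.
P(X ≤ 0) = C(12,0)·0.50^0·0.50^12.
= 0.000244 = 0.00024.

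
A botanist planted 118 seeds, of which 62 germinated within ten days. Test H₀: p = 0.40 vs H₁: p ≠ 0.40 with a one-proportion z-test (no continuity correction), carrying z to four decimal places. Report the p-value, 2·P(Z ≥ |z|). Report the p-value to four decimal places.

p-value = 0.0054

The sample proportion is 62/118 = 0.52542.
Under H₀, SE = √(p₀(1−p₀)/n) = √(0.40·0.60/118) = √0.002033898 = 0.045099.
Test statistic (full precision, shown to 4 dp): z = (62/118 − 0.40)/SE₀ ≈ 2.7811.
p-value = 2·P(Z ≥ |z|) with z = 2.7811 → 0.0054.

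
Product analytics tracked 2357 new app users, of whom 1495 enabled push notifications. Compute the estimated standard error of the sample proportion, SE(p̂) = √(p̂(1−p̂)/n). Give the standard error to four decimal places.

With x = 1495 successes in n = 2357, p̂ = 0.63428.
p̂(1−p̂) = 0.231969.
SE = √(0.231969/2357) = √0.000098417 = 0.0099.

SE = 0.0099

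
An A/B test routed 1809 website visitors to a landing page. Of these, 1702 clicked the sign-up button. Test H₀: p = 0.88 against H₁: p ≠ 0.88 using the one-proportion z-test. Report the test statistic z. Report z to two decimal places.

The sample proportion is 1702/1809 = 0.94085.
SE₀ = √(0.88·0.12/1809) = 0.007640.
z = (p̂ − p₀)/SE = (0.94085 − 0.88)/0.007640 = 7.96.

z = 7.96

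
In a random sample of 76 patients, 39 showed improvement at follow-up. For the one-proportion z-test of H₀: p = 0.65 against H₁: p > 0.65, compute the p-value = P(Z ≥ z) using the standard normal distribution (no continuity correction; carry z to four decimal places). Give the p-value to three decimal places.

Sample proportion p̂ = 39/76 = 0.51316.
SE₀ = √(0.65·0.35/76) = 0.054712.
z = (p̂ − p₀)/SE = (39/76 − 0.65)/0.054712 ≈ -2.5011.
From the standard normal, P(Z ≥ z) = 0.994.

p-value = 0.994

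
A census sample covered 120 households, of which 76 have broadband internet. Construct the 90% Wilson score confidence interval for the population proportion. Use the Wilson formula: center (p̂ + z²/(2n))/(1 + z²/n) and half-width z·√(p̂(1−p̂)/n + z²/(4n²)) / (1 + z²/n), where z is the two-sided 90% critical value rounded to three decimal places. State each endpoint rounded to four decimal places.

(0.5588, 0.7020)

p̂ = 76/120 = 0.63333; z = 1.645, so z² = 2.706025.
Denominator 1 + z²/n = 1 + 2.706025/120 = 1.022550.
Center = (0.63333 + 0.011275)/1.022550 = 0.63039.
Radicand: p̂(1−p̂)/n + z²/(4n²) = 0.001935185 + 0.000046980 = 0.001982165.
Half-width = 1.645·√0.001982165/1.022550 = 0.07162.
CI: 0.63039 ± 0.07162 = (0.5588, 0.7020).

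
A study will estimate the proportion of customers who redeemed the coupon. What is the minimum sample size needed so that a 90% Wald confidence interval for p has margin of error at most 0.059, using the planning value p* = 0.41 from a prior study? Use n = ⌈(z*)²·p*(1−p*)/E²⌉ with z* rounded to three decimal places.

n = 189

The 90% critical value is z* = 1.645.
p*(1−p*) = 0.2419.
Required n before rounding: 2.706025 × 0.2419 / 0.059² = 188.046.
Rounding up, n = 189.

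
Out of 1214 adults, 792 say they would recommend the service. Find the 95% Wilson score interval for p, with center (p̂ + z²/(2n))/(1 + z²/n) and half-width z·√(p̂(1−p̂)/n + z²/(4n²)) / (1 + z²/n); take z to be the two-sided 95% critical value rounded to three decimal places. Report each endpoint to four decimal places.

(0.6252, 0.6787)

p̂ = 792/1214 = 0.65239; z = 1.960, so z² = 3.841600.
1 + z²/n = 1.003164.
Adjusted center: (0.65239 + z²/(2n))/1.003164 = 0.65191.
Radicand: p̂(1−p̂)/n + z²/(4n²) = 0.000186802 + 0.000000652 = 0.000187454.
Half-width = 1.960·√0.000187454/1.003164 = 0.02675.
So the interval runs from 0.6252 to 0.6787.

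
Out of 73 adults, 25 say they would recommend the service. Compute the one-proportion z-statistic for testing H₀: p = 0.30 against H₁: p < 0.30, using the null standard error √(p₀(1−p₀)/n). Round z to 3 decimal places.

z = 0.792

p̂ = 25/73 = 0.34247.
Null standard error: √(0.30·0.70/73) = √0.002876712 = 0.053635.
Test statistic: z = 0.04247/0.053635 = 0.792.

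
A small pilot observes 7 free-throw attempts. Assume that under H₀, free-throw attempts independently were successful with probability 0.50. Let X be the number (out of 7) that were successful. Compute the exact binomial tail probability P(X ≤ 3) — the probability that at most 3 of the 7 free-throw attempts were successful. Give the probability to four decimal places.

P = 0.5000

X ~ Binomial(n=7, p=0.50).
P(X ≤ 3) = C(7,0)·0.50^0·0.50^7 + C(7,1)·0.50^1·0.50^6 + C(7,2)·0.50^2·0.50^5 + C(7,3)·0.50^3·0.50^4.
= 0.007812 + 0.054688 + 0.164062 + 0.273438 = 0.5000.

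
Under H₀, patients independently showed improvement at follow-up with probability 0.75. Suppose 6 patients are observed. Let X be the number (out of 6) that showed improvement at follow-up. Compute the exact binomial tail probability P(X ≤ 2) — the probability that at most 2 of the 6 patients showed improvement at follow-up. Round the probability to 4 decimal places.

X ~ Binomial(n=6, p=0.75).
P(X ≤ 2) = C(6,0)·0.75^0·0.25^6 + C(6,1)·0.75^1·0.25^5 + C(6,2)·0.75^2·0.25^4.
= 0.000244 + 0.004395 + 0.032959 = 0.0376.

P = 0.0376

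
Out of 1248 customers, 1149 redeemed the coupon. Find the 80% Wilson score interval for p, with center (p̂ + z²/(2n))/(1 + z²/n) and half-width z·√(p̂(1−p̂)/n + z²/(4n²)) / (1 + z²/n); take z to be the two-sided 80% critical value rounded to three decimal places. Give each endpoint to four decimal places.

(0.9103, 0.9299)

Here p̂ = 1149/1248 = 0.92067 and z = 1.282 (z² = 1.643524).
1 + z²/n = 1.001317.
Center = (0.92067 + 0.000658)/1.001317 = 0.92012.
Radicand: p̂(1−p̂)/n + z²/(4n²) = 0.000058521 + 0.000000264 = 0.000058785.
Half-width = 1.282·√0.000058785/1.001317 = 0.00982.
Interval: 0.92012 ± 0.00982 → (0.9103, 0.9299).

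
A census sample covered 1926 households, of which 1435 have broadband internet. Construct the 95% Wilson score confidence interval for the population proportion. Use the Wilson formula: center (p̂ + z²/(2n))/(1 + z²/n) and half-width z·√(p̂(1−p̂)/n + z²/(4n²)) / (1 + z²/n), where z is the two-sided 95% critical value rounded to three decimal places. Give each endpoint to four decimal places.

(0.7251, 0.7640)

p̂ = 1435/1926 = 0.74507; z = 1.960, so z² = 3.841600.
1 + z²/n = 1.001995.
Adjusted center: (0.74507 + z²/(2n))/1.001995 = 0.74458.
Radicand: p̂(1−p̂)/n + z²/(4n²) = 0.000098620 + 0.000000259 = 0.000098879.
Half-width = 1.960·√0.000098879/1.001995 = 0.01945.
CI: 0.74458 ± 0.01945 = (0.7251, 0.7640).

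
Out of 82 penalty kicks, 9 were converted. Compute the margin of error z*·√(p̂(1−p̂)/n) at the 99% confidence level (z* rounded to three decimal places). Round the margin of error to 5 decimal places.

ME = 0.08892

Sample proportion p̂ = 9/82 = 0.10976.
SE(p̂) = √(0.10976·0.89024/82) = 0.034519.
The 99% critical value is z* = 2.576.
ME = 2.576·0.034519 = 0.08892.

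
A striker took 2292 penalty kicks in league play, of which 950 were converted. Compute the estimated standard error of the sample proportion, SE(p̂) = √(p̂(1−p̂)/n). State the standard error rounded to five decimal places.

SE = 0.01029

p̂ = 950/2292 = 0.41449.
p̂(1−p̂) = 0.41449·0.58551 = 0.242688.
SE = √(0.242688/2292) = 0.01029.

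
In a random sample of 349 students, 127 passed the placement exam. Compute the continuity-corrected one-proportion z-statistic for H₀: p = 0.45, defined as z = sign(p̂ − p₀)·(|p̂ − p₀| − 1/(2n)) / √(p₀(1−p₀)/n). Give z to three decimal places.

With x = 127 successes in n = 349, p̂ = 0.36390. p̂ − p₀ = -0.086103.
Continuity correction 1/(2n) = 1/698 = 0.001433.
Corrected numerator: |-0.086103| − 0.001433 = 0.084670.
SE₀ = √(0.45·0.55/349) = 0.026630.
z = (−)0.084670/0.026630 = -3.179.

z = -3.179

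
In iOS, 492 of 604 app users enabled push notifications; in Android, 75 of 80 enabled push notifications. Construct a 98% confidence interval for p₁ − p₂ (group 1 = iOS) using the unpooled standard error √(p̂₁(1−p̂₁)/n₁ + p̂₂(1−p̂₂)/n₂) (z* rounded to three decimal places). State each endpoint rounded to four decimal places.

p̂₁ = 492/604 = 0.81457, p̂₂ = 75/80 = 0.93750; p̂₁ − p̂₂ = -0.12293.
Unpooled SE = √(p̂₁(1−p̂₁)/n₁ + p̂₂(1−p̂₂)/n₂) = √(0.000250076 + 0.000732422) = 0.031345.
z* = 2.326 at the 98% level. Margin = 2.326·0.031345 = 0.07291.
So the interval runs from -0.1958 to -0.0500.

(-0.1958, -0.0500)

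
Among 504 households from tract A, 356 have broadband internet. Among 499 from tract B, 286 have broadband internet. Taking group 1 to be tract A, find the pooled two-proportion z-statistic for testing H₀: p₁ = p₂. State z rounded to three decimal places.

Sample proportions: p̂₁ = 356/504 = 0.70635 and p̂₂ = 286/499 = 0.57315.
Pooling: p̂ = 642/1003 = 0.64008.
SE = √[p̂(1−p̂)(1/n₁+1/n₂)] = √[0.64008·0.35992·(1/504+1/499)] ≈ 0.030311.
z = (p̂₁ − p̂₂)/SE = (0.70635 − 0.57315)/0.030311 = 0.13320/0.030311 = 4.394.

z = 4.394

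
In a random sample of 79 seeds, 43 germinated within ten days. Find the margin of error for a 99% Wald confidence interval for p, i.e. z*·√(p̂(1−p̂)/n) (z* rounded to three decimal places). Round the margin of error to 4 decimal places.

ME = 0.1443

The sample proportion is 43/79 = 0.54430.
SE = √(p̂(1−p̂)/n) = √(0.248037/79) = 0.056033.
z* = 2.576 at the 99% level.
ME = 2.576·0.056033 = 0.1443.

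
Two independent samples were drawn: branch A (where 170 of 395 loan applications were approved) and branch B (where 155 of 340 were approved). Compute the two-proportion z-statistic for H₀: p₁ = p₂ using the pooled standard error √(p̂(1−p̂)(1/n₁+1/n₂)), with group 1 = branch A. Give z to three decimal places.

z = -0.694

p̂₁ = 170/395 = 0.43038, p̂₂ = 155/340 = 0.45588.
Pooled p̂ = (170+155)/(395+340) = 325/735 = 0.44218.
Pooled SE = √[0.2466565·0.00547282] ≈ 0.036741.
z = (p̂₁ − p̂₂)/SE = (0.43038 − 0.45588)/0.036741 = -0.02550/0.036741 = -0.694.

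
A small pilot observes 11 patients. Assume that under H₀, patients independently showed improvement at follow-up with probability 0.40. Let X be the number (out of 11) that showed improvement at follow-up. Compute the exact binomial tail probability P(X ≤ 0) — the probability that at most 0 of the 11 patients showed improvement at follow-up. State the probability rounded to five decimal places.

X is binomial with n = 11 and p = 0.40.
P(X ≤ 0) = C(11,0)·0.40^0·0.60^11.
= 0.003628 = 0.00363.

P = 0.00363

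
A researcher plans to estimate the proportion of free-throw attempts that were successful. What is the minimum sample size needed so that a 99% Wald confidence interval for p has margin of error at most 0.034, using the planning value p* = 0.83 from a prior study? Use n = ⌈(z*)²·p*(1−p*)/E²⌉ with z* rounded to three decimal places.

z* = 2.576 at the 99% level.
p*(1−p*) = 0.1411.
Required n before rounding: 6.635776 × 0.1411 / 0.034² = 809.955.
⌈809.955⌉ = 810.

n = 810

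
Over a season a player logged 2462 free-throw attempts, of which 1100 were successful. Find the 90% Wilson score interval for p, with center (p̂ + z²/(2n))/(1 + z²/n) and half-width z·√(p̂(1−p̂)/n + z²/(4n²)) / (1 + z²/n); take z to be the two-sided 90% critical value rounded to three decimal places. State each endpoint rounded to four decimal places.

(0.4304, 0.4633)

p̂ = 1100/2462 = 0.44679; z = 1.645, so z² = 2.706025.
1 + z²/n = 1.001099.
Adjusted center: (0.44679 + z²/(2n))/1.001099 = 0.44685.
Radicand: p̂(1−p̂)/n + z²/(4n²) = 0.000100394 + 0.000000112 = 0.000100506.
Half-width = z·√(radicand)/denom = 1.645·0.010025/1.001099 = 0.01647.
Interval: 0.44685 ± 0.01647 → (0.4304, 0.4633).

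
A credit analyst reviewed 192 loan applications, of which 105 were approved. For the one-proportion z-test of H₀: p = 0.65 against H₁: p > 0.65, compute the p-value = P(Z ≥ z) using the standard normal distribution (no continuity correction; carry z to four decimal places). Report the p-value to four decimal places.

The sample proportion is 105/192 = 0.54688.
Null standard error: √(0.65·0.35/192) = √0.001184896 = 0.034422.
Test statistic (full precision, shown to 4 dp): z = (105/192 − 0.65)/SE₀ ≈ -2.9959.
From the standard normal, P(Z ≥ z) = 0.9986.

p-value = 0.9986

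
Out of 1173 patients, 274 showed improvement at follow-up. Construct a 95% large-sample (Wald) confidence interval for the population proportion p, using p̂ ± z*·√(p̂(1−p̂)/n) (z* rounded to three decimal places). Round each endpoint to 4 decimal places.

Sample proportion p̂ = 274/1173 = 0.23359.
SE(p̂) = √(0.23359·0.76641/1173) = 0.012354.
For 95% confidence, z* = 1.960.
Margin = 1.960·0.012354 = 0.02421.
So the interval runs from 0.2094 to 0.2578.

(0.2094, 0.2578)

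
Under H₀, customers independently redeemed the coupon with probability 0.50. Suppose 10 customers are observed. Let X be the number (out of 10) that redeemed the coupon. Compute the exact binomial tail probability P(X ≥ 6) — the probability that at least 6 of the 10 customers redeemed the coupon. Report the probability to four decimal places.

P = 0.3770

X is binomial with n = 10 and p = 0.50.
P(X ≥ 6) = Σ_{j=6}^{10} C(10,j)·0.50^j·0.50^{10−j}.
= 0.205078 + 0.117188 + 0.043945 + 0.009766 + 0.000977 = 0.3770.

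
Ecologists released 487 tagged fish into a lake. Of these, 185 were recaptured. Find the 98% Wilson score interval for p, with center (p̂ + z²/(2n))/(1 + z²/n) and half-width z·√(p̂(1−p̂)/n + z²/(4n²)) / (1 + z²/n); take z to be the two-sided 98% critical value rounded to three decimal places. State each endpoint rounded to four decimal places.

(0.3303, 0.4321)

Here p̂ = 185/487 = 0.37988 and z = 2.326 (z² = 5.410276).
1 + z²/n = 1.011109.
Center = (0.37988 + 0.005555)/1.011109 = 0.38120.
Radicand: p̂(1−p̂)/n + z²/(4n²) = 0.000483717 + 0.000005703 = 0.000489420.
Half-width = z·√(radicand)/denom = 2.326·0.022123/1.011109 = 0.05089.
CI: 0.38120 ± 0.05089 = (0.3303, 0.4321).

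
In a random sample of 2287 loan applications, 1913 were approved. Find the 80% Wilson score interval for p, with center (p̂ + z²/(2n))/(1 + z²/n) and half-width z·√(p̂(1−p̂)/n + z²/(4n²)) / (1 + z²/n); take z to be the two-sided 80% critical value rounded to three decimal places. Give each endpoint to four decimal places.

Here p̂ = 1913/2287 = 0.83647 and z = 1.282 (z² = 1.643524).
1 + z²/n = 1.000719.
Center = (0.83647 + 0.000359)/1.000719 = 0.83623.
Radicand: p̂(1−p̂)/n + z²/(4n²) = 0.000059812 + 0.000000079 = 0.000059891.
Half-width = 1.282·√0.000059891/1.000719 = 0.00991.
CI: 0.83623 ± 0.00991 = (0.8263, 0.8461).

(0.8263, 0.8461)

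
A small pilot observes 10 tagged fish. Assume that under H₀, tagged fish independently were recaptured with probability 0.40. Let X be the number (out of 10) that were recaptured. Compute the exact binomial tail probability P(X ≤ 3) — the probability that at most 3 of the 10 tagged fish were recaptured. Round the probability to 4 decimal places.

P = 0.3823

X ~ Binomial(n=10, p=0.40).
P(X ≤ 3) = C(10,0)·0.40^0·0.60^10 + C(10,1)·0.40^1·0.60^9 + C(10,2)·0.40^2·0.60^8 + C(10,3)·0.40^3·0.60^7.
= 0.006047 + 0.040311 + 0.120932 + 0.214991 = 0.3823.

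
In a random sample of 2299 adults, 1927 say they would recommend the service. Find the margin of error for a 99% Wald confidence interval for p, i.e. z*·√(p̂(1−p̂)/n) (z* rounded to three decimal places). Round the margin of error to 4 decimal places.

p̂ = 1927/2299 = 0.83819.
SE(p̂) = √(0.83819·0.16181/2299) = 0.007681.
The 99% critical value is z* = 2.576.
So ME = 0.0198.

ME = 0.0198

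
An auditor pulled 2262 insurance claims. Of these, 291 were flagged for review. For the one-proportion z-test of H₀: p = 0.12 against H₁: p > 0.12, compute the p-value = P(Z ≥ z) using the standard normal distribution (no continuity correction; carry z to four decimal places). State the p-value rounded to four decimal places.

The sample proportion is 291/2262 = 0.12865.
Null standard error: √(0.12·0.88/2262) = √0.000046684 = 0.006833.
z = (p̂ − p₀)/SE = (291/2262 − 0.12)/0.006833 ≈ 1.2656.
From the standard normal, P(Z ≥ z) = 0.1028.

p-value = 0.1028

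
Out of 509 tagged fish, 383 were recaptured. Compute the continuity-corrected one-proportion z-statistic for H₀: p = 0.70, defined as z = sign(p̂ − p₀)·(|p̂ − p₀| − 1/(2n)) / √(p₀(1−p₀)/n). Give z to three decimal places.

With x = 383 successes in n = 509, p̂ = 0.75246. p̂ − p₀ = 0.052456.
1/(2n) = 0.000982.
Corrected numerator: |0.052456| − 0.000982 = 0.051474.
SE₀ = √(0.70·0.30/509) = 0.020312.
z = (+)0.051474/0.020312 = 2.534.

z = 2.534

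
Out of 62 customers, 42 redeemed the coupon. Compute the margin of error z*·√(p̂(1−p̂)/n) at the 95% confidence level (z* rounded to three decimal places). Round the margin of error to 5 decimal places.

ME = 0.11636

With x = 42 successes in n = 62, p̂ = 0.67742.
SE(p̂) = √(0.67742·0.32258/62) = 0.059368.
For 95% confidence, z* = 1.960.
Margin of error = z*·SE = 1.960 × 0.059368 = 0.11636.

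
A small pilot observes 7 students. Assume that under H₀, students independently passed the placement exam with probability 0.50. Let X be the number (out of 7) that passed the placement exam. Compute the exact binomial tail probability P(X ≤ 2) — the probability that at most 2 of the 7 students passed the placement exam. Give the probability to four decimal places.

P = 0.2266

X is binomial with n = 7 and p = 0.50.
P(X ≤ 2) = C(7,0)·0.50^0·0.50^7 + C(7,1)·0.50^1·0.50^6 + C(7,2)·0.50^2·0.50^5.
= 0.007812 + 0.054688 + 0.164062 = 0.2266.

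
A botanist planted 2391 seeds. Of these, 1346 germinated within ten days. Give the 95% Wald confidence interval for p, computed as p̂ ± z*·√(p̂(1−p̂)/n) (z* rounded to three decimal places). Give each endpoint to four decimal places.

p̂ = 1346/2391 = 0.56294.
SE(p̂) = √(0.56294·0.43706/2391) = 0.010144.
For 95% confidence, z* = 1.960.
Margin = 1.960·0.010144 = 0.01988.
Interval: 0.56294 ± 0.01988 → (0.5431, 0.5828).

(0.5431, 0.5828)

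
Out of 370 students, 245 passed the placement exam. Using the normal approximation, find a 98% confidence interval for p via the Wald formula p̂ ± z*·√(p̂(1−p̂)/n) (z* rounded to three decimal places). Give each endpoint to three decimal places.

(0.605, 0.719)

With x = 245 successes in n = 370, p̂ = 0.66216.
SE(p̂) = √(0.66216·0.33784/370) = 0.024589.
For 98% confidence, z* = 2.326.
Margin = 2.326·0.024589 = 0.05719.
Interval: 0.66216 ± 0.05719 → (0.605, 0.719).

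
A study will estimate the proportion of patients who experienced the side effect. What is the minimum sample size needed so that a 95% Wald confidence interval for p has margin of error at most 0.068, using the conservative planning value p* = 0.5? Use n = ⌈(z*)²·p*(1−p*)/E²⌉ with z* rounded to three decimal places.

n = 208

The 95% critical value is z* = 1.960.
p*(1−p*) = 0.50·0.50 = 0.2500.
(z*)²·p*(1−p*)/E² = 3.841600·0.2500/0.004624 = 207.699.
Rounding up, n = 208.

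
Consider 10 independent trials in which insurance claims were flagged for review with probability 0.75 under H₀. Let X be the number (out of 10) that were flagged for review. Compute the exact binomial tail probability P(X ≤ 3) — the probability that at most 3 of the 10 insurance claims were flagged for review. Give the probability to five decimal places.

X ~ Binomial(n=10, p=0.75).
P(X ≤ 3) = C(10,0)·0.75^0·0.25^10 + C(10,1)·0.75^1·0.25^9 + C(10,2)·0.75^2·0.25^8 + C(10,3)·0.75^3·0.25^7.
= 0.000001 + 0.000029 + 0.000386 + 0.003090 = 0.00351.

P = 0.00351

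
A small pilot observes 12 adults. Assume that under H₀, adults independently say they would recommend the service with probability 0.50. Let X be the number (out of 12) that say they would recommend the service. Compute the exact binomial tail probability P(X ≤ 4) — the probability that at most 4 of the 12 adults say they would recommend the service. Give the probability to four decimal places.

P = 0.1938

X ~ Binomial(n=12, p=0.50).
P(X ≤ 4) = Σ_{j=0}^{4} C(12,j)·0.50^j·0.50^{12−j}.
= 0.000244 + 0.002930 + 0.016113 + 0.053711 + 0.120850 = 0.1938.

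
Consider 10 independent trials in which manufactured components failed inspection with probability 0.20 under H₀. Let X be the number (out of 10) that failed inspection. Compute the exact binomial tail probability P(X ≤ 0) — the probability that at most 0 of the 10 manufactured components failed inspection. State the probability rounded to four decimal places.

X is binomial with n = 10 and p = 0.20.
P(X ≤ 0) = C(10,0)·0.20^0·0.80^10.
= 0.107374 = 0.1074.

P = 0.1074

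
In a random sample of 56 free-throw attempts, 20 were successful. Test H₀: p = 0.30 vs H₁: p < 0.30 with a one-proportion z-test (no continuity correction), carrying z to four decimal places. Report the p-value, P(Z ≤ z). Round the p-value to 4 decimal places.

p-value = 0.8246

Sample proportion p̂ = 20/56 = 0.35714.
SE₀ = √(0.30·0.70/56) = 0.061237.
z = (p̂ − p₀)/SE = (20/56 − 0.30)/0.061237 ≈ 0.9331.
From the standard normal, P(Z ≤ z) = 0.8246.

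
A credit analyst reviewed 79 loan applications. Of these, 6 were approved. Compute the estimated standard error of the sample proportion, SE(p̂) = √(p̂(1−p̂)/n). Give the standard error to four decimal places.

SE = 0.0298

With x = 6 successes in n = 79, p̂ = 0.07595.
p̂(1−p̂) = 0.070182.
Dividing by n and taking the root: √0.000888380 = 0.0298.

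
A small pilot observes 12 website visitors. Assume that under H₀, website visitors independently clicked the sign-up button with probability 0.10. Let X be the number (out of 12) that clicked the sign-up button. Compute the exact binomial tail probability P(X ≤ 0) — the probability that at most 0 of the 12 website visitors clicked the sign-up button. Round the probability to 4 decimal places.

P = 0.2824

X ~ Binomial(n=12, p=0.10).
P(X ≤ 0) = C(12,0)·0.10^0·0.90^12.
= 0.282430 = 0.2824.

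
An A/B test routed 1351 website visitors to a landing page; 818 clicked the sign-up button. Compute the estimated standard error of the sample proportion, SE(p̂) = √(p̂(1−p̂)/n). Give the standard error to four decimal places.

The sample proportion is 818/1351 = 0.60548.
p̂(1−p̂) = 0.238874.
Dividing by n and taking the root: √0.000176813 = 0.0133.

SE = 0.0133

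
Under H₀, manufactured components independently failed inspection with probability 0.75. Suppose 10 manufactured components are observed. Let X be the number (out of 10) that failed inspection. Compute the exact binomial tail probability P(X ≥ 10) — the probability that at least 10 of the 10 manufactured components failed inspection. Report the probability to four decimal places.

P = 0.0563

X is binomial with n = 10 and p = 0.75.
P(X ≥ 10) = C(10,10)·0.75^10·0.25^0.
= 0.056314 = 0.0563.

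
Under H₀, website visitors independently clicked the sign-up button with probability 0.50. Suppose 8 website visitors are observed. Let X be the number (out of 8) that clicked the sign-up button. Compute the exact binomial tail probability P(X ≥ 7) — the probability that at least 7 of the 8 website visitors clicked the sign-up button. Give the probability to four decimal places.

P = 0.0352

X is binomial with n = 8 and p = 0.50.
P(X ≥ 7) = C(8,7)·0.50^7·0.50^1 + C(8,8)·0.50^8·0.50^0.
= 0.031250 + 0.003906 = 0.0352.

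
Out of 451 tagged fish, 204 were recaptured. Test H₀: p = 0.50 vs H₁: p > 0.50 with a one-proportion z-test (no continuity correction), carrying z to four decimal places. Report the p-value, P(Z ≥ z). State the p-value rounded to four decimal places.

With x = 204 successes in n = 451, p̂ = 0.45233.
Under H₀, SE = √(p₀(1−p₀)/n) = √(0.50·0.50/451) = √0.000554324 = 0.023544.
z = (p̂ − p₀)/SE = (204/451 − 0.50)/0.023544 ≈ -2.0248.
From the standard normal, P(Z ≥ z) = 0.9786.

p-value = 0.9786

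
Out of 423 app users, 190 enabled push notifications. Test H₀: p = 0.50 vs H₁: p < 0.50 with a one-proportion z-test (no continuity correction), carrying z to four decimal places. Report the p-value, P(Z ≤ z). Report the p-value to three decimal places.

Sample proportion p̂ = 190/423 = 0.44917.
Under H₀, SE = √(p₀(1−p₀)/n) = √(0.50·0.50/423) = √0.000591017 = 0.024311.
Test statistic (full precision, shown to 4 dp): z = (190/423 − 0.50)/SE₀ ≈ -2.0907.
From the standard normal, P(Z ≤ z) = 0.018.

p-value = 0.018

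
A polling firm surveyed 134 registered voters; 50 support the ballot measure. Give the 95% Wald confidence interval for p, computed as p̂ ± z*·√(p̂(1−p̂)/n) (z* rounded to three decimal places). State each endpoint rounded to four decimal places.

p̂ = 50/134 = 0.37313.
Standard error of p̂: √(0.233905/134) = √0.001745560 = 0.041780.
z* = 1.960 at the 95% level.
Margin of error: 1.960 × 0.041780 = 0.08189.
Interval: 0.37313 ± 0.08189 → (0.2912, 0.4550).

(0.2912, 0.4550)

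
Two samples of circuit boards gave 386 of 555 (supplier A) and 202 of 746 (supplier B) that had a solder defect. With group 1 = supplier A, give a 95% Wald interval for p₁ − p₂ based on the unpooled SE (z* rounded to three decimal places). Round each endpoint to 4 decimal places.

p̂₁ = 0.69550, p̂₂ = 0.27078, so the observed difference is 0.42472.
SE = √(0.000381588 + 0.000264688) = √0.000646276 = 0.025422.
For 95% confidence, z* = 1.960. Margin of error = 0.04983.
So the interval runs from 0.3749 to 0.4745.

(0.3749, 0.4745)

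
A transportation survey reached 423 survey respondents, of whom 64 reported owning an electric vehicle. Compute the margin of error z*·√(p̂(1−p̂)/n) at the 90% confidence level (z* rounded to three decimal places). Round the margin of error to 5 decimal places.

ME = 0.02866

Sample proportion p̂ = 64/423 = 0.15130.
SE(p̂) = √(0.15130·0.84870/423) = 0.017423.
For 90% confidence, z* = 1.645.
ME = 1.645·0.017423 = 0.02866.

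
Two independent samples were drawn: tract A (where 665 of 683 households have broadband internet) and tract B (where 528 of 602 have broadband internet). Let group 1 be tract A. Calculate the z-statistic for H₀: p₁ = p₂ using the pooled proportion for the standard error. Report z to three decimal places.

z = 6.700

Sample proportions: p̂₁ = 665/683 = 0.97365 and p̂₂ = 528/602 = 0.87708.
Pooled p̂ = (665+528)/(683+602) = 1193/1285 = 0.92840.
SE = √[p̂(1−p̂)(1/n₁+1/n₂)] = √[0.92840·0.07160·(1/683+1/602)] ≈ 0.014413.
z = 0.09657/0.014413 = 6.700.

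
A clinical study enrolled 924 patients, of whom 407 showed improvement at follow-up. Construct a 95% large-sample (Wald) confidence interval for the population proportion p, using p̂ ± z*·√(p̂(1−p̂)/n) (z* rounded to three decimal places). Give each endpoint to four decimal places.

(0.4085, 0.4725)

p̂ = 407/924 = 0.44048.
SE = √(p̂(1−p̂)/n) = √(0.246457/924) = 0.016332.
For 95% confidence, z* = 1.960.
Margin of error: 1.960 × 0.016332 = 0.03201.
So the interval runs from 0.4085 to 0.4725.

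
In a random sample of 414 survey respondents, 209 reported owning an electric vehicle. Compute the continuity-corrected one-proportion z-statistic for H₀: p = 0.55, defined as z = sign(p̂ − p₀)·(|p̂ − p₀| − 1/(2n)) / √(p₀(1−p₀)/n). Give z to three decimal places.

The sample proportion is 209/414 = 0.50483. p̂ − p₀ = -0.045169.
1/(2n) = 0.001208.
Corrected numerator: |-0.045169| − 0.001208 = 0.043961.
Null standard error: √(0.55·0.45/414) = √0.000597826 = 0.024450.
z = (−)0.043961/0.024450 = -1.798.

z = -1.798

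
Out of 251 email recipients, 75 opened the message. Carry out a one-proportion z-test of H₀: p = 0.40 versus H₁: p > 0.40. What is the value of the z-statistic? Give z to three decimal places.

z = -3.273

Sample proportion p̂ = 75/251 = 0.29880.
Null standard error: √(0.40·0.60/251) = √0.000956175 = 0.030922.
Test statistic: z = -0.10120/0.030922 = -3.273.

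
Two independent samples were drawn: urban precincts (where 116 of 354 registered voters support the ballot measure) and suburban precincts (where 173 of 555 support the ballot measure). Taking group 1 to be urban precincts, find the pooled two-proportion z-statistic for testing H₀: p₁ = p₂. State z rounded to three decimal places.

z = 0.504

p̂₁ = 116/354 = 0.32768, p̂₂ = 173/555 = 0.31171.
Pooling: p̂ = 289/909 = 0.31793.
SE = √[p̂(1−p̂)(1/n₁+1/n₂)] = √[0.31793·0.68207·(1/354+1/555)] ≈ 0.031675.
z = 0.01597/0.031675 = 0.504.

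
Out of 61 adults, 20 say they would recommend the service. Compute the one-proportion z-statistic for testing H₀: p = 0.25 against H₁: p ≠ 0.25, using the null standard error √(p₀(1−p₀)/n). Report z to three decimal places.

z = 1.405

Sample proportion p̂ = 20/61 = 0.32787.
Under H₀, SE = √(p₀(1−p₀)/n) = √(0.25·0.75/61) = √0.003073770 = 0.055442.
Test statistic: z = 0.07787/0.055442 = 1.405.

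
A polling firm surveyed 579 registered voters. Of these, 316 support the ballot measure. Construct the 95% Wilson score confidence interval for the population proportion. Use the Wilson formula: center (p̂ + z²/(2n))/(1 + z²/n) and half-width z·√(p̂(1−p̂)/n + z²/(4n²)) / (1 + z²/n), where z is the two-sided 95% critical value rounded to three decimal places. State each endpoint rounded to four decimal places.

p̂ = 316/579 = 0.54577; z = 1.960, so z² = 3.841600.
1 + z²/n = 1.006635.
Center = (0.54577 + 0.003317)/1.006635 = 0.54547.
Radicand: p̂(1−p̂)/n + z²/(4n²) = 0.000428161 + 0.000002865 = 0.000431026.
Half-width = z·√(radicand)/denom = 1.960·0.020761/1.006635 = 0.04042.
Interval: 0.54547 ± 0.04042 → (0.5050, 0.5859).

(0.5050, 0.5859)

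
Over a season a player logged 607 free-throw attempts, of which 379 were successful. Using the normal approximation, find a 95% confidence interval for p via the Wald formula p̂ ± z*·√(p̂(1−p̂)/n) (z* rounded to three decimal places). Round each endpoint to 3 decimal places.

(0.586, 0.663)

p̂ = 379/607 = 0.62438.
Standard error of p̂: √(0.234529/607) = √0.000386374 = 0.019656.
z* = 1.960 at the 95% level.
Margin = 1.960·0.019656 = 0.03853.
CI: 0.62438 ± 0.03853 = (0.586, 0.663).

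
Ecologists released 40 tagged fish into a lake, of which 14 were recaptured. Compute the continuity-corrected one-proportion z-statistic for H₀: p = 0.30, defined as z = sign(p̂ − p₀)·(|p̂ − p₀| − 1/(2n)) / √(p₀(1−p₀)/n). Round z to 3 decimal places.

z = 0.518

The sample proportion is 14/40 = 0.35000. p̂ − p₀ = 0.050000.
Continuity correction 1/(2n) = 1/80 = 0.012500.
Corrected numerator: |0.050000| − 0.012500 = 0.037500.
Null standard error: √(0.30·0.70/40) = √0.005250000 = 0.072457.
z = (+)0.037500/0.072457 = 0.518.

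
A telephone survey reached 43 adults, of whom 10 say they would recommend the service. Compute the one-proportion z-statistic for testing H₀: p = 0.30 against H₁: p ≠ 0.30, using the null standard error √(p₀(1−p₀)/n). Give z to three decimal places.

The sample proportion is 10/43 = 0.23256.
Under H₀, SE = √(p₀(1−p₀)/n) = √(0.30·0.70/43) = √0.004883721 = 0.069884.
Test statistic: z = -0.06744/0.069884 = -0.965.

z = -0.965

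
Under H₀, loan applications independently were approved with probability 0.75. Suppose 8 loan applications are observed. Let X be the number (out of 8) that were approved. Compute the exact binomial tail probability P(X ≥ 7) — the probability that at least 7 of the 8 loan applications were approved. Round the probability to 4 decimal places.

X ~ Binomial(n=8, p=0.75).
P(X ≥ 7) = C(8,7)·0.75^7·0.25^1 + C(8,8)·0.75^8·0.25^0.
= 0.266968 + 0.100113 = 0.3671.

P = 0.3671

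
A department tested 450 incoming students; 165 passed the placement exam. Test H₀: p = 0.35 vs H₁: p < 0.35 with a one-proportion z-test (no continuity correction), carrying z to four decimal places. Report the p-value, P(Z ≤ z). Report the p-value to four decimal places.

With x = 165 successes in n = 450, p̂ = 0.36667.
Under H₀, SE = √(p₀(1−p₀)/n) = √(0.35·0.65/450) = √0.000505556 = 0.022485.
Test statistic (full precision, shown to 4 dp): z = (165/450 − 0.35)/SE₀ ≈ 0.7412.
From the standard normal, P(Z ≤ z) = 0.7707.

p-value = 0.7707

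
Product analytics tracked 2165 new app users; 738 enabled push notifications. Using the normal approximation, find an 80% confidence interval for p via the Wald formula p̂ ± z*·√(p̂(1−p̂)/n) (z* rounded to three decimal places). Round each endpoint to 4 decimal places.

Sample proportion p̂ = 738/2165 = 0.34088.
SE(p̂) = √(0.34088·0.65912/2165) = 0.010187.
For 80% confidence, z* = 1.282.
Margin = 1.282·0.010187 = 0.01306.
So the interval runs from 0.3278 to 0.3539.

(0.3278, 0.3539)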